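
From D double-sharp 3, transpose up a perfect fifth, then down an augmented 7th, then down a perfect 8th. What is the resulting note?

Up a perfect fifth from D##3: A##3 (7 semitones up).
A##3 down an augmented seventh → B2 (12 semitones).
B2 down a perfect octave → B1 (12 semitones).

B 1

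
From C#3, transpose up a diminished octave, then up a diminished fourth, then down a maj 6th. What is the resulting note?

C#3 up a diminished octave → C4 (11 semitones).
Up a diminished fourth from C4: Fb4 (4 semitones up).
Fb4 down a major sixth → Abb3 (9 semitones).

Abb3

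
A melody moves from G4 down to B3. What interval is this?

m6

Descending from G4 to B3 is the same interval as ascending B3 to G4.
B to G spans six letter names (B-C-D-E-F-G) — that makes it a sixth of some quality.
At 8 semitones, B3→G4 falls one short of a major sixth: minor.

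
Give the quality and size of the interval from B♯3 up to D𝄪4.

B to D spans three letter names (B-C-D): a third.
B#3 to D##4 is 4 semitones, matching the major third exactly, so the quality is major.

M3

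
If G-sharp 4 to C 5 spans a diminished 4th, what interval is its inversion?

augmented fifth

Interval numbers invert to sum to nine: 4 + 5 = 9, so a fourth inverts to a fifth.
And diminished becomes augmented under inversion, so we get an augmented fifth.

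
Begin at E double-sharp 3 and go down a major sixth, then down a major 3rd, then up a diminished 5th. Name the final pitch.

B 2

Down a major sixth from E##3: G##2 (9 semitones down).
Down a major third from G##2: E#2 (4 semitones down).
A diminished fifth up from E#2 is B2.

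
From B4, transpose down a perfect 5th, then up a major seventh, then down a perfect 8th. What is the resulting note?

B4 down a perfect fifth → E4 (7 semitones).
E4 up a major seventh → D#5 (11 semitones).
A perfect octave down from D#5 is D#4.

D#4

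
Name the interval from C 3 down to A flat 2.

Descending from C3 to Ab2 is the same interval as ascending Ab2 to C3.
A to C spans three letter names (A-B-C) — that makes it a third of some quality.
The major third spans 4 semitones, and Ab2 to C3 is exactly 4 semitones — so this is a major third.

major third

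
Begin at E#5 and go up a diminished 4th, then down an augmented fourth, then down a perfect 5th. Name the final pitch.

Ab4

A diminished fourth up from E#5 is A5.
An augmented fourth down from A5 is Eb5.
Down a perfect fifth from Eb5: Ab4 (7 semitones down).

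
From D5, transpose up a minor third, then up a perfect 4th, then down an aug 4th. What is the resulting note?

A minor third up from D5 is F5.
A perfect fourth up from F5 is Bb5.
An augmented fourth down from Bb5 is Fb5.

Fb5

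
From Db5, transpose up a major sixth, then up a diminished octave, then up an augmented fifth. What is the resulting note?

F7

Db5 up a major sixth → Bb5 (9 semitones).
Bb5 up a diminished octave → Bbb6 (11 semitones).
Bbb6 up an augmented fifth → F7 (8 semitones).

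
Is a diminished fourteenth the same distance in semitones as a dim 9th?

21 semitones (diminished fourteenth) vs 12 semitones (diminished ninth): not equal.

No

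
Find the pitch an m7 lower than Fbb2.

Gbb1

The seventh takes the letter from F down to G.
A minor seventh spans 10 semitones, so from Fbb2 the target pitch is Gbb1.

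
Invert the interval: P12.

First reduce the compound perfect twelfth to its simple form, a perfect fifth.
Interval numbers invert to sum to nine: 5 + 4 = 9, so a fifth inverts to a fourth.
And perfect stays perfect under inversion, so we get a perfect fourth.

P4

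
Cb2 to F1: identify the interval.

diminished 5th

Descending from Cb2 to F1 is the same interval as ascending F1 to Cb2.
F to C spans five letter names (F-G-A-B-C), so the interval is some kind of fifth.
F1 to Cb2 spans 6 semitones — one semitone narrower than the perfect fifth (7) — giving a diminished fifth.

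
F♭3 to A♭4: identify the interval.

major 10th

F to A spans three letter names (F-G-A), plus an octave, so the interval is some kind of tenth.
Counting semitones, Fb3→Ab4 is 16, which is the major tenth.
(Equivalently, a compound major third: a major third plus an octave.)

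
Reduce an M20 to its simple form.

Subtracting seven from the interval number removes an octave: 20 − 14 = 6.
So a major twentieth is 2 octaves plus a major sixth. The quality is unchanged.

major 6th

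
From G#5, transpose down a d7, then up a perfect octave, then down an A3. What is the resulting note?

A diminished seventh down from G#5 is A##4.
A##4 up a perfect octave → A##5 (12 semitones).
Down an augmented third from A##5: F#5 (5 semitones down).

F#5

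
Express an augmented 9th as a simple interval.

augmented second

Each octave removed subtracts seven from the number: 9 − 7 = 2.
So an augmented ninth is an octave plus an augmented second. The quality is unchanged.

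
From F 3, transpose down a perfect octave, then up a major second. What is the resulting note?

G 2

F3 down a perfect octave → F2 (12 semitones).
Up a major second from F2: G2 (2 semitones up).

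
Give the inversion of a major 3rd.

Interval numbers invert to sum to nine: 3 + 6 = 9, so a third inverts to a sixth.
Quality inverts too: major becomes minor. That makes the inversion a minor sixth.

m6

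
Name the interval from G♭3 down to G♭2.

perfect 8th

Descending from Gb3 to Gb2 is the same interval as ascending Gb2 to Gb3.
G to G is the same letter name, plus an octave — that makes it an octave of some quality.
The perfect octave spans 12 semitones, and Gb2 to Gb3 is exactly 12 semitones — so this is a perfect octave.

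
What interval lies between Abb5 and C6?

augmented third

A to C spans three letter names (A-B-C): a third.
A major third would be 4 semitones; Abb5 to C6 is 5, one semitone wider, so the interval is augmented.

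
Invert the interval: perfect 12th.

First reduce the compound perfect twelfth to its simple form, a perfect fifth.
The rule of nine gives the new number: 9 − 5 = 4, so a fifth becomes a fourth.
Quality inverts too: perfect stays perfect. That makes the inversion a perfect fourth.

P4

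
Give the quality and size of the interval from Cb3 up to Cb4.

P8

C to C is the same letter name, plus an octave — that makes it an octave of some quality.
Counting semitones, Cb3→Cb4 is 12, which is the perfect octave.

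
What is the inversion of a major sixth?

Interval numbers invert to sum to nine: 6 + 3 = 9, so a sixth inverts to a third.
Quality inverts too: major becomes minor. That makes the inversion a minor third.

m3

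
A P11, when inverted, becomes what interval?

First reduce the compound perfect eleventh to its simple form, a perfect fourth.
Inverted interval numbers add to nine, so a fourth pairs with a fifth (4 + 5 = 9).
The quality also flips — perfect stays perfect — giving a perfect fifth.

perfect 5th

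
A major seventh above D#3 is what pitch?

C##4

The seventh takes the letter from D up to C.
A major seventh is 11 semitones; 11 semitones up from D#3 gives C##4.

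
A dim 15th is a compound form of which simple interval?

diminished octave

Take out an octave (7 from the number): 15 − 7 = 8.
That makes a diminished fifteenth a compound diminished octave — an octave plus a diminished octave.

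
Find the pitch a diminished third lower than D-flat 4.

Three letter names down from D: B.
A diminished third is 2 semitones; 2 semitones down from Db4 gives B3.

B 3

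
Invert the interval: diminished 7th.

Interval numbers invert to sum to nine: 7 + 2 = 9, so a seventh inverts to a second.
Quality inverts too: diminished becomes augmented. That makes the inversion an augmented second.

augmented second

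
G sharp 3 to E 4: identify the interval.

G to E spans six letter names (G-A-B-C-D-E) — that makes it a sixth of some quality.
A major sixth would be 9 semitones, but G#3 to E4 is 8 — one semitone narrower, making it a minor sixth.

minor sixth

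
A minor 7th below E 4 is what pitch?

The seventh takes the letter from E down to F.
Moving 10 semitones down from E4 (the size of a minor seventh) reaches F#3.

F-sharp 3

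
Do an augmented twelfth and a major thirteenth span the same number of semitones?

No

An augmented twelfth is 20 semitones but a major thirteenth is 21 semitones — different sizes.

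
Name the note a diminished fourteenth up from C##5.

Counting seven letter names plus an octave up from C lands on B.
A diminished fourteenth spans 21 semitones, so from C##5 the target pitch is B6.

B6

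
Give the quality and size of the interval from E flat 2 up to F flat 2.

E to F spans two letter names (E-F), so the interval is some kind of second.
Eb2 to Fb2 is 1 semitone, a half step short of the major second (2), so this is minor.

minor second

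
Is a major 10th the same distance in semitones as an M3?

A major tenth spans 16 semitones; a major third spans 4 semitones. They differ by 12.

No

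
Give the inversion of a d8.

augmented 1st

The rule of nine gives the new number: 9 − 8 = 1, so an octave becomes a unison.
And diminished becomes augmented under inversion, so we get an augmented unison.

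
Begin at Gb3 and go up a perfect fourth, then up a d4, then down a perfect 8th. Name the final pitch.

Gb3 up a perfect fourth → Cb4 (5 semitones).
Cb4 up a diminished fourth → Fbb4 (4 semitones).
A perfect octave down from Fbb4 is Fbb3.

Fbb3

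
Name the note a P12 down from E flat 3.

The twelfth's letter: E down five letter names plus an octave → A.
A perfect twelfth spans 19 semitones, so from Eb3 the target pitch is Ab1.

A flat 1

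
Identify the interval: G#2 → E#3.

G to E spans six letter names (G-A-B-C-D-E) — that makes it a sixth of some quality.
The major sixth spans 9 semitones, and G#2 to E#3 is exactly 9 semitones — so this is a major sixth.

major sixth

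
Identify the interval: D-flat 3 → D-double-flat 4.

D to D is the same letter name, plus an octave, so the interval is some kind of octave.
A perfect octave would be 12 semitones; Db3 to Dbb4 is 11, one semitone narrower, so the interval is diminished.

diminished octave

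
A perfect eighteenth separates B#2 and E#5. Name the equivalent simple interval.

perfect 4th

Each octave removed subtracts seven from the number: 18 − 14 = 4.
Quality carries through unchanged, so the simple form is a perfect fourth.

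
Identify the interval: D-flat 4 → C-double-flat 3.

augmented ninth

Descending from Db4 to Cbb3 is the same interval as ascending Cbb3 to Db4.
C to D spans two letter names (C-D), plus an octave: a ninth.
The major ninth is 14 semitones; here we have 15, one semitone wider: augmented.
(Equivalently, a compound augmented second: an augmented second plus an octave.)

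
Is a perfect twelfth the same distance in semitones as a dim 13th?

Yes

A perfect twelfth = 19 semitones = a diminished thirteenth; enharmonically equal.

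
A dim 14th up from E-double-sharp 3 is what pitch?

D-sharp 5

Seven letters up from E (plus an octave) reaches D.
A diminished fourteenth is 21 semitones; 21 semitones up from E##3 gives D#5.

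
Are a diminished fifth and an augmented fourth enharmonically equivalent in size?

Yes

A diminished fifth spans 6 semitones, and an augmented fourth also spans 6 semitones — they're enharmonic.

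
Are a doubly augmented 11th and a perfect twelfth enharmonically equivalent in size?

A doubly augmented eleventh spans 19 semitones, and a perfect twelfth also spans 19 semitones — they're enharmonic.

Yes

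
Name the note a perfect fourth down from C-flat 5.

Counting four letter names down from C lands on G.
A perfect fourth spans 5 semitones, so from Cb5 the target pitch is Gb4.

G-flat 4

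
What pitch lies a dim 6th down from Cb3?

The sixth takes the letter from C down to E.
Moving 7 semitones down from Cb3 (the size of a diminished sixth) reaches E2.

E2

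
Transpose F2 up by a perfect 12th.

Five letters up from F (plus an octave) reaches C.
A perfect twelfth spans 19 semitones, so from F2 the target pitch is C4.

C4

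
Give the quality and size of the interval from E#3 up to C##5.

E to C spans six letter names (E-F-G-A-B-C), plus an octave: a thirteenth.
E#3 to C##5 is 21 semitones, matching the major thirteenth exactly, so the quality is major.
(Equivalently, a compound major sixth: a major sixth plus an octave.)

major thirteenth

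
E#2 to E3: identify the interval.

E to E is the same letter name, plus an octave: an octave.
A perfect octave would be 12 semitones; E#2 to E3 is 11, one semitone narrower, so the interval is diminished.

d8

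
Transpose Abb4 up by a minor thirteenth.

Fbb6

The thirteenth's letter: A up six letter names plus an octave → F.
A minor thirteenth spans 20 semitones, so from Abb4 the target pitch is Fbb6.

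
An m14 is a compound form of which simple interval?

m7

Each octave removed subtracts seven from the number: 14 − 7 = 7.
Quality carries through unchanged, so the simple form is a minor seventh.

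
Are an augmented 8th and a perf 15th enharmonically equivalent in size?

13 semitones (augmented octave) vs 24 semitones (perfect fifteenth): not equal.

No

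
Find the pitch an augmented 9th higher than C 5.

Two letters up from C (plus an octave) reaches D.
Moving 15 semitones up from C5 (the size of an augmented ninth) reaches D#6.

D sharp 6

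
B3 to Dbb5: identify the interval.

doubly diminished tenth

B to D spans three letter names (B-C-D), plus an octave, so the interval is some kind of tenth.
The major tenth is 16 semitones; here we have 13, three semitones narrower: doubly diminished.
(Equivalently, a compound doubly diminished third: a doubly diminished third plus an octave.)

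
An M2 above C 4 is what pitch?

D 4

Counting two letter names up from C lands on D.
Moving 2 semitones up from C4 (the size of a major second) reaches D4.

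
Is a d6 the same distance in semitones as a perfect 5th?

Yes

A diminished sixth spans 7 semitones, and a perfect fifth also spans 7 semitones — they're enharmonic.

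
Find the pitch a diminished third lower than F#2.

D##2

Three letter names down from F: D.
Moving 2 semitones down from F#2 (the size of a diminished third) reaches D##2.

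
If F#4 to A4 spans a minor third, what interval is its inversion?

The rule of nine gives the new number: 9 − 3 = 6, so a third becomes a sixth.
And minor becomes major under inversion, so we get a major sixth.

major sixth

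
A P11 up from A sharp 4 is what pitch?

D sharp 6

Counting four letter names plus an octave up from A lands on D.
A perfect eleventh is 17 semitones; 17 semitones up from A#4 gives D#6.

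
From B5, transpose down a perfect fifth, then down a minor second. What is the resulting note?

D#5

Down a perfect fifth from B5: E5 (7 semitones down).
A minor second down from E5 is D#5.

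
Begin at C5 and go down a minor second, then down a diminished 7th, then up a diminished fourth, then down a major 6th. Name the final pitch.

Down a minor second from C5: B4 (1 semitone down).
Down a diminished seventh from B4: C##4 (9 semitones down).
C##4 up a diminished fourth → F#4 (4 semitones).
Down a major sixth from F#4: A3 (9 semitones down).

A3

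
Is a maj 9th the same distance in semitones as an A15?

A major ninth is 14 semitones but an augmented fifteenth is 25 semitones — different sizes.

No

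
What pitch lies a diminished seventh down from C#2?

Counting seven letter names down from C lands on D.
A diminished seventh is 9 semitones; 9 semitones down from C#2 gives D##1.

D##1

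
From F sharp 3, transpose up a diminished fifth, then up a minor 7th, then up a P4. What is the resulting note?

E flat 5

Up a diminished fifth from F#3: C4 (6 semitones up).
C4 up a minor seventh → Bb4 (10 semitones).
A perfect fourth up from Bb4 is Eb5.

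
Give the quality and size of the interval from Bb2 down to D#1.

Descending from Bb2 to D#1 is the same interval as ascending D#1 to Bb2.
D to B spans six letter names (D-E-F-G-A-B), plus an octave: a thirteenth.
D#1 to Bb2 spans 19 semitones — two semitones narrower than the major thirteenth (21) — giving a diminished thirteenth.
(Equivalently, a compound diminished sixth: a diminished sixth plus an octave.)

diminished thirteenth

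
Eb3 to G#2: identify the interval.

diminished 6th

Descending from Eb3 to G#2 is the same interval as ascending G#2 to Eb3.
G to E spans six letter names (G-A-B-C-D-E): a sixth.
A major sixth would be 9 semitones; G#2 to Eb3 is 7, two semitones narrower, so the interval is diminished.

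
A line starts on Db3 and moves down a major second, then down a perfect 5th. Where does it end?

Down a major second from Db3: Cb3 (2 semitones down).
A perfect fifth down from Cb3 is Fb2.

Fb2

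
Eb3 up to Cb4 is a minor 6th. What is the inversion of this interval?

Inverted interval numbers add to nine, so a sixth pairs with a third (6 + 3 = 9).
The quality also flips — minor becomes major — giving a major third.

major third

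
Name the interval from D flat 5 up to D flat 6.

perfect 8th

D to D is the same letter name, plus an octave, so the interval is some kind of octave.
The perfect octave spans 12 semitones, and Db5 to Db6 is exactly 12 semitones — so this is a perfect octave.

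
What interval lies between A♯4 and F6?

A to F spans six letter names (A-B-C-D-E-F), plus an octave: a thirteenth.
A major thirteenth would be 21 semitones; A#4 to F6 is 19, two semitones narrower, so the interval is diminished.
(Equivalently, a compound diminished sixth: a diminished sixth plus an octave.)

diminished thirteenth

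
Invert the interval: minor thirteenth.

First reduce the compound minor thirteenth to its simple form, a minor sixth.
Inverted interval numbers add to nine, so a sixth pairs with a third (6 + 3 = 9).
And minor becomes major under inversion, so we get a major third.

major 3rd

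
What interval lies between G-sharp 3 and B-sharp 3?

major 3rd

G to B spans three letter names (G-A-B): a third.
Counting semitones, G#3→B#3 is 4, which is the major third.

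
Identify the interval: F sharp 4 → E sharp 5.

major seventh

F to E spans seven letter names (F-G-A-B-C-D-E), so the interval is some kind of seventh.
Counting semitones, F#4→E#5 is 11, which is the major seventh.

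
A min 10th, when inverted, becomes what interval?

First reduce the compound minor tenth to its simple form, a minor third.
Inverted interval numbers add to nine, so a third pairs with a sixth (3 + 6 = 9).
The quality also flips — minor becomes major — giving a major sixth.

major 6th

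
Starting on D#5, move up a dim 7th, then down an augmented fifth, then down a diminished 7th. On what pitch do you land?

A diminished seventh up from D#5 is C6.
C6 down an augmented fifth → Fb5 (8 semitones).
Fb5 down a diminished seventh → G4 (9 semitones).

G4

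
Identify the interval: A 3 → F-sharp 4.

A to F spans six letter names (A-B-C-D-E-F), so the interval is some kind of sixth.
Counting semitones, A3→F#4 is 9, which is the major sixth.

major sixth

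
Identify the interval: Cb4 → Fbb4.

C to F spans four letter names (C-D-E-F), so the interval is some kind of fourth.
A perfect fourth would be 5 semitones; Cb4 to Fbb4 is 4, one semitone narrower, so the interval is diminished.

diminished fourth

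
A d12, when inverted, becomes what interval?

First reduce the compound diminished twelfth to its simple form, a diminished fifth.
Inverted interval numbers add to nine, so a fifth pairs with a fourth (5 + 4 = 9).
Quality inverts too: diminished becomes augmented. That makes the inversion an augmented fourth.

A4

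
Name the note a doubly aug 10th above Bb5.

D##7

The tenth's letter: B up three letter names plus an octave → D.
A doubly augmented tenth spans 18 semitones, so from Bb5 the target pitch is D##7.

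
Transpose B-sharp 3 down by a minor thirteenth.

Six letters down from B (plus an octave) reaches D.
Moving 20 semitones down from B#3 (the size of a minor thirteenth) reaches D##2.

D-double-sharp 2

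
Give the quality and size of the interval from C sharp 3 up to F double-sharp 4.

A11

C to F spans four letter names (C-D-E-F), plus an octave: an eleventh.
A perfect eleventh would be 17 semitones; C#3 to F##4 is 18, one semitone wider, so the interval is augmented.
(Equivalently, a compound augmented fourth: an augmented fourth plus an octave.)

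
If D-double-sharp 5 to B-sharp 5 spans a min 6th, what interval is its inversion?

The rule of nine gives the new number: 9 − 6 = 3, so a sixth becomes a third.
The quality also flips — minor becomes major — giving a major third.

major 3rd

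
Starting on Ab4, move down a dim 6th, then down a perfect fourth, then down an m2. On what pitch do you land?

F##3

Down a diminished sixth from Ab4: C#4 (7 semitones down).
C#4 down a perfect fourth → G#3 (5 semitones).
G#3 down a minor second → F##3 (1 semitone).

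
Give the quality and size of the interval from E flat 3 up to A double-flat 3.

E to A spans four letter names (E-F-G-A), so the interval is some kind of fourth.
Eb3 to Abb3 spans 4 semitones — one semitone narrower than the perfect fourth (5) — giving a diminished fourth.

d4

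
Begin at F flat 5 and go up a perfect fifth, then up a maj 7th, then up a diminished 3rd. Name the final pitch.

D double-flat 7

Up a perfect fifth from Fb5: Cb6 (7 semitones up).
Up a major seventh from Cb6: Bb6 (11 semitones up).
Up a diminished third from Bb6: Dbb7 (2 semitones up).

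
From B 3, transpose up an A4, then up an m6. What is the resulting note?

B3 up an augmented fourth → E#4 (6 semitones).
A minor sixth up from E#4 is C#5.

C sharp 5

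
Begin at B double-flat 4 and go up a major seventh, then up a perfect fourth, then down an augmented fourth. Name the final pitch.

A double-flat 5

Up a major seventh from Bbb4: Ab5 (11 semitones up).
A perfect fourth up from Ab5 is Db6.
An augmented fourth down from Db6 is Abb5.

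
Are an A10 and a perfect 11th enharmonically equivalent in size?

An augmented tenth spans 17 semitones, and a perfect eleventh also spans 17 semitones — they're enharmonic.

Yes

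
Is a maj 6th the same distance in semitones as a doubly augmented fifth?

Yes

A major sixth = 9 semitones = a doubly augmented fifth; enharmonically equal.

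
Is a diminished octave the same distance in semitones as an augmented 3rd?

No

A diminished octave is 11 semitones but an augmented third is 5 semitones — different sizes.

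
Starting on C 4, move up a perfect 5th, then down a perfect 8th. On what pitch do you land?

C4 up a perfect fifth → G4 (7 semitones).
G4 down a perfect octave → G3 (12 semitones).

G 3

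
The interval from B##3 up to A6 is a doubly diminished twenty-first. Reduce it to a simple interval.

doubly diminished seventh

Subtracting seven from the interval number removes an octave: 21 − 14 = 7.
So a doubly diminished twenty-first is 2 octaves plus a doubly diminished seventh. The quality is unchanged.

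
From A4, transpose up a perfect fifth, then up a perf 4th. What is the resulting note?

A5

A4 up a perfect fifth → E5 (7 semitones).
E5 up a perfect fourth → A5 (5 semitones).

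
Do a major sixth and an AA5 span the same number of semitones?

Yes

A major sixth spans 9 semitones, and a doubly augmented fifth also spans 9 semitones — they're enharmonic.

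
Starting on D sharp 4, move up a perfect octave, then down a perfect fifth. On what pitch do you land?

Up a perfect octave from D#4: D#5 (12 semitones up).
A perfect fifth down from D#5 is G#4.

G sharp 4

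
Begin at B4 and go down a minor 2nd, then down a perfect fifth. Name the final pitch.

D#4

B4 down a minor second → A#4 (1 semitone).
A#4 down a perfect fifth → D#4 (7 semitones).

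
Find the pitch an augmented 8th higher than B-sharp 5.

An octave keeps the letter name B, an octave up from B.
Moving 13 semitones up from B#5 (the size of an augmented octave) reaches B##6.

B-double-sharp 6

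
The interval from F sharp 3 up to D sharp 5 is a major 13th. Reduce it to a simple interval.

Each octave removed subtracts seven from the number: 13 − 7 = 6.
Quality carries through unchanged, so the simple form is a major sixth.

major 6th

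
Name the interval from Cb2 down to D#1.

Descending from Cb2 to D#1 is the same interval as ascending D#1 to Cb2.
D to C spans seven letter names (D-E-F-G-A-B-C) — that makes it a seventh of some quality.
The major seventh is 11 semitones; here we have 8, three semitones narrower: doubly diminished.

dd7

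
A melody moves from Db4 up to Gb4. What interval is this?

D to G spans four letter names (D-E-F-G): a fourth.
Counting semitones, Db4→Gb4 is 5, which is the perfect fourth.

P4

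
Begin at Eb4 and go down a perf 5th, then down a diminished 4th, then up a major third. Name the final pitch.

G#3

Down a perfect fifth from Eb4: Ab3 (7 semitones down).
Ab3 down a diminished fourth → E3 (4 semitones).
Up a major third from E3: G#3 (4 semitones up).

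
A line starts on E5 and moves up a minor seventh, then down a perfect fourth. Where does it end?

Up a minor seventh from E5: D6 (10 semitones up).
D6 down a perfect fourth → A5 (5 semitones).

A5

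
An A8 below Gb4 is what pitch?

Gbb3

The letter stays G (same as the start), shifted an octave down.
An augmented octave spans 13 semitones, so from Gb4 the target pitch is Gbb3.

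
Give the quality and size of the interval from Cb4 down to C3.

diminished octave

Descending from Cb4 to C3 is the same interval as ascending C3 to Cb4.
C to C is the same letter name, plus an octave: an octave.
C3 to Cb4 spans 11 semitones — one semitone narrower than the perfect octave (12) — giving a diminished octave.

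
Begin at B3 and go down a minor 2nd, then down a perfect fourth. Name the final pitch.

E#3

Down a minor second from B3: A#3 (1 semitone down).
Down a perfect fourth from A#3: E#3 (5 semitones down).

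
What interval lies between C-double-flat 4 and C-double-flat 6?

perfect 15th

C to C is the same letter name, plus 2 octaves, so the interval is some kind of fifteenth.
Cbb4 to Cbb6 is 24 semitones, matching the perfect fifteenth exactly, so the quality is perfect.
(Equivalently, a compound perfect octave: a perfect octave plus an octave.)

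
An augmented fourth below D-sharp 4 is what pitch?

The fourth takes the letter from D down to A.
An augmented fourth is 6 semitones; 6 semitones down from D#4 gives A3.

A 3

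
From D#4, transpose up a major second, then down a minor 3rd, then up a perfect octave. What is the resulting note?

C##5

A major second up from D#4 is E#4.
A minor third down from E#4 is C##4.
A perfect octave up from C##4 is C##5.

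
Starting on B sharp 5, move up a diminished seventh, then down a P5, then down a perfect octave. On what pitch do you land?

B#5 up a diminished seventh → A6 (9 semitones).
A perfect fifth down from A6 is D6.
D6 down a perfect octave → D5 (12 semitones).

D 5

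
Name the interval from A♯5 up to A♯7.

A to A is the same letter name, plus 2 octaves: a fifteenth.
A#5 to A#7 is 24 semitones, matching the perfect fifteenth exactly, so the quality is perfect.
(Equivalently, a compound perfect octave: a perfect octave plus an octave.)

perfect 15th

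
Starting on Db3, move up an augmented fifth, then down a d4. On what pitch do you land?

An augmented fifth up from Db3 is A3.
A diminished fourth down from A3 is E#3.

E#3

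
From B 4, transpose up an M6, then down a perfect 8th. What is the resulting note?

G sharp 4

Up a major sixth from B4: G#5 (9 semitones up).
G#5 down a perfect octave → G#4 (12 semitones).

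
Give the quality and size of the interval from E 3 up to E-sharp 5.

augmented fifteenth

E to E is the same letter name, plus 2 octaves, so the interval is some kind of fifteenth.
E3 to E#5 spans 25 semitones — one semitone wider than the perfect fifteenth (24) — giving an augmented fifteenth.
(Equivalently, a compound augmented octave: an augmented octave plus an octave.)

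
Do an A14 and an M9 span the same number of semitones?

24 semitones (augmented fourteenth) vs 14 semitones (major ninth): not equal.

No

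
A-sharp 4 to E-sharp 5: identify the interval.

P5

A to E spans five letter names (A-B-C-D-E), so the interval is some kind of fifth.
Counting semitones, A#4→E#5 is 7, which is the perfect fifth.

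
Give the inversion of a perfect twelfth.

perfect 4th

First reduce the compound perfect twelfth to its simple form, a perfect fifth.
Inverted interval numbers add to nine, so a fifth pairs with a fourth (5 + 4 = 9).
And perfect stays perfect under inversion, so we get a perfect fourth.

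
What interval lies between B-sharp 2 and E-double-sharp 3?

B to E spans four letter names (B-C-D-E): a fourth.
B#2 to E##3 spans 6 semitones — one semitone wider than the perfect fourth (5) — giving an augmented fourth.

augmented fourth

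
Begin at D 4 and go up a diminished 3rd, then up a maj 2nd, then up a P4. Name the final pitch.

D4 up a diminished third → Fb4 (2 semitones).
Fb4 up a major second → Gb4 (2 semitones).
Up a perfect fourth from Gb4: Cb5 (5 semitones up).

C flat 5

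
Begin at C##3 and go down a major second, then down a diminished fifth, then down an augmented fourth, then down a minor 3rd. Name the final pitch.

G##1

Down a major second from C##3: B#2 (2 semitones down).
A diminished fifth down from B#2 is E##2.
E##2 down an augmented fourth → B#1 (6 semitones).
B#1 down a minor third → G##1 (3 semitones).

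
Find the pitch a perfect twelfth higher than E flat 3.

B flat 4

The twelfth's letter: E up five letter names plus an octave → B.
A perfect twelfth spans 19 semitones, so from Eb3 the target pitch is Bb4.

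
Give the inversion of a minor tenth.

major 6th

First reduce the compound minor tenth to its simple form, a minor third.
The rule of nine gives the new number: 9 − 3 = 6, so a third becomes a sixth.
And minor becomes major under inversion, so we get a major sixth.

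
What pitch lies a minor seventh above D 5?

The seventh takes the letter from D up to C.
A minor seventh is 10 semitones; 10 semitones up from D5 gives C6.

C 6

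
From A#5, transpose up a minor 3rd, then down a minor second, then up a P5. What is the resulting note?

F##6

A#5 up a minor third → C#6 (3 semitones).
Down a minor second from C#6: B#5 (1 semitone down).
Up a perfect fifth from B#5: F##6 (7 semitones up).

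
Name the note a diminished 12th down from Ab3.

D2

Counting five letter names plus an octave down from A lands on D.
Moving 18 semitones down from Ab3 (the size of a diminished twelfth) reaches D2.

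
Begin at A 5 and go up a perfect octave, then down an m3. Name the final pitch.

F sharp 6

A5 up a perfect octave → A6 (12 semitones).
Down a minor third from A6: F#6 (3 semitones down).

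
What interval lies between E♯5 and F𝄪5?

E to F spans two letter names (E-F) — that makes it a second of some quality.
Counting semitones, E#5→F##5 is 2, which is the major second.

M2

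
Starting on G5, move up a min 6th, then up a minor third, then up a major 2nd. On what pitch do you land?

Up a minor sixth from G5: Eb6 (8 semitones up).
Up a minor third from Eb6: Gb6 (3 semitones up).
Gb6 up a major second → Ab6 (2 semitones).

Ab6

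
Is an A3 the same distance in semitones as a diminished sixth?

5 semitones (augmented third) vs 7 semitones (diminished sixth): not equal.

No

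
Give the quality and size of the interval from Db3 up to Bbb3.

D to B spans six letter names (D-E-F-G-A-B) — that makes it a sixth of some quality.
At 8 semitones, Db3→Bbb3 falls one short of a major sixth: minor.

minor sixth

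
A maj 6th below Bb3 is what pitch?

Db3

Counting six letter names down from B lands on D.
A major sixth spans 9 semitones, so from Bb3 the target pitch is Db3.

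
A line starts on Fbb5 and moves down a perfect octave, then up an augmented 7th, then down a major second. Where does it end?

Db5

A perfect octave down from Fbb5 is Fbb4.
Fbb4 up an augmented seventh → Eb5 (12 semitones).
A major second down from Eb5 is Db5.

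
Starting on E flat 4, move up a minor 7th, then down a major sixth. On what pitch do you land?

F flat 4

A minor seventh up from Eb4 is Db5.
Db5 down a major sixth → Fb4 (9 semitones).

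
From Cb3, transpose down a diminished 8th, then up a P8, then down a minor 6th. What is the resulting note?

E2

A diminished octave down from Cb3 is C2.
Up a perfect octave from C2: C3 (12 semitones up).
Down a minor sixth from C3: E2 (8 semitones down).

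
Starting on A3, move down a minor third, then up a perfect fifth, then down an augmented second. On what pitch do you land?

A3 down a minor third → F#3 (3 semitones).
Up a perfect fifth from F#3: C#4 (7 semitones up).
Down an augmented second from C#4: Bb3 (3 semitones down).

Bb3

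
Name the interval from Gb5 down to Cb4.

perfect 12th

Descending from Gb5 to Cb4 is the same interval as ascending Cb4 to Gb5.
C to G spans five letter names (C-D-E-F-G), plus an octave, so the interval is some kind of twelfth.
Cb4 to Gb5 is 19 semitones, matching the perfect twelfth exactly, so the quality is perfect.
(Equivalently, a compound perfect fifth: a perfect fifth plus an octave.)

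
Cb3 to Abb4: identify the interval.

C to A spans six letter names (C-D-E-F-G-A), plus an octave — that makes it a thirteenth of some quality.
Cb3 to Abb4 is 20 semitones, a half step short of the major thirteenth (21), so this is minor.
(Equivalently, a compound minor sixth: a minor sixth plus an octave.)

minor thirteenth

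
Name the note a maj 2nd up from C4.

D4

Counting two letter names up from C lands on D.
A major second is 2 semitones; 2 semitones up from C4 gives D4.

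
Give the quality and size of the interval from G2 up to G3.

P8

G to G is the same letter name, plus an octave: an octave.
G2 to G3 is 12 semitones, matching the perfect octave exactly, so the quality is perfect.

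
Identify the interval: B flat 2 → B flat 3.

P8

B to B is the same letter name, plus an octave: an octave.
The perfect octave spans 12 semitones, and Bb2 to Bb3 is exactly 12 semitones — so this is a perfect octave.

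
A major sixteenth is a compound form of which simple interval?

major 2nd

Subtracting seven from the interval number removes an octave: 16 − 14 = 2.
Quality carries through unchanged, so the simple form is a major second.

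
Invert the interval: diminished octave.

A1

The rule of nine gives the new number: 9 − 8 = 1, so an octave becomes a unison.
The quality also flips — diminished becomes augmented — giving an augmented unison.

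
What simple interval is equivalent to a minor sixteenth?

Take out 2 octaves (14 from the number): 16 − 14 = 2.
Quality carries through unchanged, so the simple form is a minor second.

m2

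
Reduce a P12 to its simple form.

perfect 5th

Subtracting seven from the interval number removes an octave: 12 − 7 = 5.
That makes a perfect twelfth a compound perfect fifth — an octave plus a perfect fifth.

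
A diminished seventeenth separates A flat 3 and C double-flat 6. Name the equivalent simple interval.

Take out 2 octaves (14 from the number): 17 − 14 = 3.
So a diminished seventeenth is 2 octaves plus a diminished third. The quality is unchanged.

diminished 3rd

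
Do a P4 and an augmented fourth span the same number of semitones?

No

A perfect fourth spans 5 semitones; an augmented fourth spans 6 semitones. They differ by 1.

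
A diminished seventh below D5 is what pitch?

E#4

Counting seven letter names down from D lands on E.
A diminished seventh is 9 semitones; 9 semitones down from D5 gives E#4.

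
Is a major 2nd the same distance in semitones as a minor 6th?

No

A major second is 2 semitones but a minor sixth is 8 semitones — different sizes.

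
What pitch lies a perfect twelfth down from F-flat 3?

Five letters down from F (plus an octave) reaches B.
Moving 19 semitones down from Fb3 (the size of a perfect twelfth) reaches Bbb1.

B-double-flat 1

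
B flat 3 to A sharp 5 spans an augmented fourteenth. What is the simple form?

Each octave removed subtracts seven from the number: 14 − 7 = 7.
That makes an augmented fourteenth a compound augmented seventh — an octave plus an augmented seventh.

A7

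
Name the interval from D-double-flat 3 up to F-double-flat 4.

minor tenth

D to F spans three letter names (D-E-F), plus an octave: a tenth.
Dbb3 to Fbb4 is 15 semitones, a half step short of the major tenth (16), so this is minor.
(Equivalently, a compound minor third: a minor third plus an octave.)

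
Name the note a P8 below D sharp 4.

D sharp 3

For an octave the letter name doesn't change: still D, an octave down.
A perfect octave is 12 semitones; 12 semitones down from D#4 gives D#3.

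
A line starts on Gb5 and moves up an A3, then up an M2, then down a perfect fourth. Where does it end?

G#5

Up an augmented third from Gb5: B5 (5 semitones up).
Up a major second from B5: C#6 (2 semitones up).
Down a perfect fourth from C#6: G#5 (5 semitones down).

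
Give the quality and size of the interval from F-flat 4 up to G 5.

F to G spans two letter names (F-G), plus an octave — that makes it a ninth of some quality.
A major ninth would be 14 semitones; Fb4 to G5 is 15, one semitone wider, so the interval is augmented.
(Equivalently, a compound augmented second: an augmented second plus an octave.)

A9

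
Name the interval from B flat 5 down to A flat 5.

Descending from Bb5 to Ab5 is the same interval as ascending Ab5 to Bb5.
A to B spans two letter names (A-B): a second.
Ab5 to Bb5 is 2 semitones, matching the major second exactly, so the quality is major.

major second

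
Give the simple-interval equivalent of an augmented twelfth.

augmented 5th

Subtracting seven from the interval number removes an octave: 12 − 7 = 5.
Quality carries through unchanged, so the simple form is an augmented fifth.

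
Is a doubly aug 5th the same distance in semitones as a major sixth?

A doubly augmented fifth spans 9 semitones, and a major sixth also spans 9 semitones — they're enharmonic.

Yes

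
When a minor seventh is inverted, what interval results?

Inverted interval numbers add to nine, so a seventh pairs with a second (7 + 2 = 9).
The quality also flips — minor becomes major — giving a major second.

major 2nd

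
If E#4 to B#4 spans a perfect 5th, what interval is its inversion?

The rule of nine gives the new number: 9 − 5 = 4, so a fifth becomes a fourth.
The quality also flips — perfect stays perfect — giving a perfect fourth.

perfect 4th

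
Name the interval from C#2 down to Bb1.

augmented second

Descending from C#2 to Bb1 is the same interval as ascending Bb1 to C#2.
B to C spans two letter names (B-C), so the interval is some kind of second.
The major second is 2 semitones; here we have 3, one semitone wider: augmented.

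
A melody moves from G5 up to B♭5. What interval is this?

minor third

G to B spans three letter names (G-A-B): a third.
At 3 semitones, G5→Bb5 falls one short of a major third: minor.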